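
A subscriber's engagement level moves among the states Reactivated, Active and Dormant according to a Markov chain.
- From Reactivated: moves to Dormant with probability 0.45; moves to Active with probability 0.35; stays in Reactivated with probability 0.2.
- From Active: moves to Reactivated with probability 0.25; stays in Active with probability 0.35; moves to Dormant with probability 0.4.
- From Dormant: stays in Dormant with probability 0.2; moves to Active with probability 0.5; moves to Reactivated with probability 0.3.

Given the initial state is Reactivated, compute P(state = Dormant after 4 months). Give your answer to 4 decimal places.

0.3428

Propagate the distribution vector 4 months from Reactivated.
After 0 months: (1.0000, 0.0000, 0.0000)
After 1 month: (0.2000, 0.3500, 0.4500)
After 2 months: (0.2625, 0.4175, 0.3200)
After 3 months: (0.2529, 0.3980, 0.3491)
After 4 months: (0.2548, 0.4024, 0.3428)
P(in Dormant after 4 months) = 0.3428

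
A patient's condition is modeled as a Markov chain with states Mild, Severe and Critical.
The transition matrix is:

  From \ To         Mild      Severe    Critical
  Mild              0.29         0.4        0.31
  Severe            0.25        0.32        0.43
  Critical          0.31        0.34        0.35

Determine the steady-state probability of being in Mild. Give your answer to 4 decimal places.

0.2833

Let the stationary distribution be π with π = πP and π_1 + π_2 + π_3 = 1.
π_1 = 0.29·π_1 + 0.25·π_2 + 0.31·π_3
π_2 = 0.4·π_1 + 0.32·π_2 + 0.34·π_3
Solving with the normalization constraint gives π = (0.2833, 0.3500, 0.3667).
So the stationary probability of Mild is 0.2833.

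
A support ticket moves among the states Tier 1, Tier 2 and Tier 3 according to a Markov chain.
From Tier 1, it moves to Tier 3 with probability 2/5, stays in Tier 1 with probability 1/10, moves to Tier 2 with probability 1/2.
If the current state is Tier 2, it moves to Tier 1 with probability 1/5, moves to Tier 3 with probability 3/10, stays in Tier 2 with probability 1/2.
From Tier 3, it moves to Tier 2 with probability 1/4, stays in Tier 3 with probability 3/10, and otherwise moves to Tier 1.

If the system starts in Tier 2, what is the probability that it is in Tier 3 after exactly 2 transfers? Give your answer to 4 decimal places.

0.3200

Sum over the intermediate state after 1 transfer:
P = P(Tier 2→Tier 1)·P(Tier 1→Tier 3) + P(Tier 2→Tier 2)·P(Tier 2→Tier 3) + P(Tier 2→Tier 3)·P(Tier 3→Tier 3)
  = 0.2×0.4 + 0.5×0.3 + 0.3×0.3
  = 0.0800 + 0.1500 + 0.0900 = 0.3200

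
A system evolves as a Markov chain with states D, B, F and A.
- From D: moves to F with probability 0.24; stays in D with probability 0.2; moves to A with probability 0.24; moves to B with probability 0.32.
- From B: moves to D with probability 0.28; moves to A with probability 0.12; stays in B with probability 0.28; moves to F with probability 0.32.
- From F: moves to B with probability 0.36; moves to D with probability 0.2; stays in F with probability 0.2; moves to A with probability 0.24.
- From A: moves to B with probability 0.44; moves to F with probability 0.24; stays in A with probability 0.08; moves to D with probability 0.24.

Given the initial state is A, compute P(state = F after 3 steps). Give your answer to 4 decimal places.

Propagate the distribution vector 3 steps from A.
After 0 steps: (0.0000, 0.0000, 0.0000, 1.0000)
After 1 step: (0.2400, 0.4400, 0.2400, 0.0800)
After 2 steps: (0.2384, 0.3216, 0.2656, 0.1744)
After 3 steps: (0.2327, 0.3387, 0.2551, 0.1735)
P(in F after 3 steps) = 0.2551

0.2551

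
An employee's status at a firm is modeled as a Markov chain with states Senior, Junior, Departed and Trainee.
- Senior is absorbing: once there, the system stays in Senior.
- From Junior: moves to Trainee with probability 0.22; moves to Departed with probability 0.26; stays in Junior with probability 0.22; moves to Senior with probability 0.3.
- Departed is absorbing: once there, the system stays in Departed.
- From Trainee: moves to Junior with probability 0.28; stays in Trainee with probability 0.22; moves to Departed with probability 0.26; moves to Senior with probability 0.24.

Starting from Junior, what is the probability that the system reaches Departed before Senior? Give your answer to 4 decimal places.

0.4755

Let h(s) be the probability of absorption at Departed starting from transient state s. Then h(Departed) = 1 and h(Senior) = 0. By first-step analysis:
h(Junior) = 0.3·0 + 0.22·h(Junior) + 0.26·1 + 0.22·h(Trainee)
h(Trainee) = 0.24·0 + 0.28·h(Junior) + 0.26·1 + 0.22·h(Trainee)
Solving: h(Junior) = 0.4755, h(Trainee) = 0.5040.
Starting from Junior, the probability is 0.4755.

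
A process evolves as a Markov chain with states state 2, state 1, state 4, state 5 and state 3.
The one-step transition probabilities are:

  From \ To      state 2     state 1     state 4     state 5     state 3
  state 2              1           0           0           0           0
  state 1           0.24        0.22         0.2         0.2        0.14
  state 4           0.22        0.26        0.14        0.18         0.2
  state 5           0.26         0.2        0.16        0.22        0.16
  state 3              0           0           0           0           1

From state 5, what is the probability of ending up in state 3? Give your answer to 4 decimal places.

Let h(s) be the probability of absorption at state 3 starting from transient state s. Then h(state 3) = 1 and h(state 2) = 0. By first-step analysis:
h(state 1) = 0.24·0 + 0.22·h(state 1) + 0.2·h(state 4) + 0.2·h(state 5) + 0.14·1
h(state 4) = 0.22·0 + 0.26·h(state 1) + 0.14·h(state 4) + 0.18·h(state 5) + 0.2·1
h(state 5) = 0.26·0 + 0.2·h(state 1) + 0.16·h(state 4) + 0.22·h(state 5) + 0.16·1
Solving: h(state 1) = 0.3918, h(state 4) = 0.4336, h(state 5) = 0.3945.
Starting from state 5, the probability is 0.3945.

0.3945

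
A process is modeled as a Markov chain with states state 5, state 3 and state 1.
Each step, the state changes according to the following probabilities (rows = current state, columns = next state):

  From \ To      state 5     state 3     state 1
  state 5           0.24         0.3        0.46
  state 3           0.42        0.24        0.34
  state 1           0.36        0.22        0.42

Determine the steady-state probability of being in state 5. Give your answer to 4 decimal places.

Let the stationary distribution be π with π = πP and π_1 + π_2 + π_3 = 1.
π_1 = 0.24·π_1 + 0.42·π_2 + 0.36·π_3
π_2 = 0.3·π_1 + 0.24·π_2 + 0.22·π_3
Solving with the normalization constraint gives π = (0.3349, 0.2518, 0.4133).
So the stationary probability of state 5 is 0.3349.

0.3349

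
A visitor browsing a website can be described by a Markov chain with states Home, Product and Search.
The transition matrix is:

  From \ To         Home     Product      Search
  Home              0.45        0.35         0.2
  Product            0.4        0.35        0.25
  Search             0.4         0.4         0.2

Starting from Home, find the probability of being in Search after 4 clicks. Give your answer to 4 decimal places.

0.2180

Propagate the distribution vector 4 clicks from Home.
After 0 clicks: (1.0000, 0.0000, 0.0000)
After 1 click: (0.4500, 0.3500, 0.2000)
After 2 clicks: (0.4225, 0.3600, 0.2175)
After 3 clicks: (0.4211, 0.3609, 0.2180)
After 4 clicks: (0.4211, 0.3609, 0.2180)
P(in Search after 4 clicks) = 0.2180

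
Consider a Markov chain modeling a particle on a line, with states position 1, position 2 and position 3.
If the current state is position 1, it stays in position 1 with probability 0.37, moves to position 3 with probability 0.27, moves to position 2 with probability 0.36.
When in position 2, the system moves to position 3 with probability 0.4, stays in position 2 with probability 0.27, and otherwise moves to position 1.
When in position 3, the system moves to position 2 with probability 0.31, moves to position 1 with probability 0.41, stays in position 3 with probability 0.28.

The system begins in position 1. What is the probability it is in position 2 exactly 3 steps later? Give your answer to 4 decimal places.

Propagate the distribution vector 3 steps from position 1.
After 0 steps: (1.0000, 0.0000, 0.0000)
After 1 step: (0.3700, 0.3600, 0.2700)
After 2 steps: (0.3664, 0.3141, 0.3195)
After 3 steps: (0.3702, 0.3158, 0.3140)
P(in position 2 after 3 steps) = 0.3158

0.3158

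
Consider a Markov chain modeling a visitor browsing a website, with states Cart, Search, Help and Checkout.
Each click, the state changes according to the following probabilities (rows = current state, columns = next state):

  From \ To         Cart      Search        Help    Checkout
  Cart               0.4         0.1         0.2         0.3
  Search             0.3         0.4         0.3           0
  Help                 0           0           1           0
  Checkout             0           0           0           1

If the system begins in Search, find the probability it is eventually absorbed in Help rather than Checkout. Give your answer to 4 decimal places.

0.7273

Let h(s) be the probability of absorption at Help starting from transient state s. Then h(Help) = 1 and h(Checkout) = 0. By first-step analysis:
h(Cart) = 0.4·h(Cart) + 0.1·h(Search) + 0.2·1 + 0.3·0
h(Search) = 0.3·h(Cart) + 0.4·h(Search) + 0.3·1
Solving: h(Cart) = 0.4545, h(Search) = 0.7273.
Starting from Search, the probability is 0.7273.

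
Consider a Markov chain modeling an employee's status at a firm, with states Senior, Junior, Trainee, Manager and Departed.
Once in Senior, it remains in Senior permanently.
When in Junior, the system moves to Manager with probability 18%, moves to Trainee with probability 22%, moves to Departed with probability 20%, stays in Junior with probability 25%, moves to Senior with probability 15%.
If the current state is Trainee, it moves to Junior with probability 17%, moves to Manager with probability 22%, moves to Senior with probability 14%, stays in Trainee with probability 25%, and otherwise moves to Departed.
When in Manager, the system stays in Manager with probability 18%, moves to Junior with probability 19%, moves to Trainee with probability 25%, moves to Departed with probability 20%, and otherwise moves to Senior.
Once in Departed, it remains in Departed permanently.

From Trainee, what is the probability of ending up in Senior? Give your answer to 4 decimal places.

0.4143

Let h(s) be the probability of absorption at Senior starting from transient state s. Then h(Senior) = 1 and h(Departed) = 0. By first-step analysis:
h(Junior) = 0.15·1 + 0.25·h(Junior) + 0.22·h(Trainee) + 0.18·h(Manager) + 0.2·0
h(Trainee) = 0.14·1 + 0.17·h(Junior) + 0.25·h(Trainee) + 0.22·h(Manager) + 0.22·0
h(Manager) = 0.18·1 + 0.19·h(Junior) + 0.25·h(Trainee) + 0.18·h(Manager) + 0.2·0
Solving: h(Junior) = 0.4284, h(Trainee) = 0.4143, h(Manager) = 0.4451.
Starting from Trainee, the probability is 0.4143.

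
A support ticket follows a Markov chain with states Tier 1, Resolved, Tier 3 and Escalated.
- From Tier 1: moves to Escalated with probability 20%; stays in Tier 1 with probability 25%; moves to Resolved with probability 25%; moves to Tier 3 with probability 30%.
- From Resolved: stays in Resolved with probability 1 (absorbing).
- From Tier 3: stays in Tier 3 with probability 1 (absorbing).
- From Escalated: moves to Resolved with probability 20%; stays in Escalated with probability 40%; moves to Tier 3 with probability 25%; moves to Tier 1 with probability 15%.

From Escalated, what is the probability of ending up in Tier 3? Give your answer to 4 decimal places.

Let h(s) be the probability of absorption at Tier 3 starting from transient state s. Then h(Tier 3) = 1 and h(Resolved) = 0. By first-step analysis:
h(Tier 1) = 0.25·h(Tier 1) + 0.25·0 + 0.3·1 + 0.2·h(Escalated)
h(Escalated) = 0.15·h(Tier 1) + 0.2·0 + 0.25·1 + 0.4·h(Escalated)
Solving: h(Tier 1) = 0.5476, h(Escalated) = 0.5536.
Starting from Escalated, the probability is 0.5536.

0.5536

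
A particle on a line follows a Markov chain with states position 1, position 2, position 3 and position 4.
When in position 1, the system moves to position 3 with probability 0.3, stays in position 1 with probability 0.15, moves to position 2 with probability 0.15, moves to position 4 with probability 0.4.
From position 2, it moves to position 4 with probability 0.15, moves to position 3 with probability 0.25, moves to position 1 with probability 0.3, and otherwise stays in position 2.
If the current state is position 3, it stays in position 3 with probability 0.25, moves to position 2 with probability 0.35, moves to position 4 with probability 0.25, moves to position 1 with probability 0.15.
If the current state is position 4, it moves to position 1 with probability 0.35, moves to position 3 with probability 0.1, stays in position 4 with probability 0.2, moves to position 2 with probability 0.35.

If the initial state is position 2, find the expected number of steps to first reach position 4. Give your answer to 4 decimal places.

Let t(s) be the expected number of steps to first reach position 4 from state s, with t(position 4) = 0. Conditioning on the first step:
t(position 1) = 1 + 0.15·t(position 1) + 0.15·t(position 2) + 0.3·t(position 3)
t(position 2) = 1 + 0.3·t(position 1) + 0.3·t(position 2) + 0.25·t(position 3)
t(position 3) = 1 + 0.15·t(position 1) + 0.35·t(position 2) + 0.25·t(position 3)
Solving: t(position 1) = 3.3488, t(position 2) = 4.2950, t(position 3) = 4.0074.
Expected steps from position 2 to position 4: 4.2950.

4.2950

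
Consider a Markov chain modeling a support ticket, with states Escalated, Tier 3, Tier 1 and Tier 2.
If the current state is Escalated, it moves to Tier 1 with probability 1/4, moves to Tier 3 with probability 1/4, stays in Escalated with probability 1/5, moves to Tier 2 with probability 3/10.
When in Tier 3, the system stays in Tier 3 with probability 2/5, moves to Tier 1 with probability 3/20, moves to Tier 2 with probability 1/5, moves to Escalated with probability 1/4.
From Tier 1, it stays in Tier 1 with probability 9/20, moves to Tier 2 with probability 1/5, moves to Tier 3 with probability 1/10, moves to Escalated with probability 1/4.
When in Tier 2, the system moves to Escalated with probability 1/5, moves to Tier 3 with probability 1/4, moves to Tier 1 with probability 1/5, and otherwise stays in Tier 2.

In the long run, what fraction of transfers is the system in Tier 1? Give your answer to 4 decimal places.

Let the stationary distribution be π with π = πP and π_1 + π_2 + π_3 + π_4 = 1.
π_1 = 0.2·π_1 + 0.25·π_2 + 0.25·π_3 + 0.2·π_4
π_2 = 0.25·π_1 + 0.4·π_2 + 0.1·π_3 + 0.25·π_4
π_3 = 0.25·π_1 + 0.15·π_2 + 0.45·π_3 + 0.2·π_4
Solving with the normalization constraint gives π = (0.2256, 0.2473, 0.2652, 0.2618).
So the stationary probability of Tier 1 is 0.2652.

0.2652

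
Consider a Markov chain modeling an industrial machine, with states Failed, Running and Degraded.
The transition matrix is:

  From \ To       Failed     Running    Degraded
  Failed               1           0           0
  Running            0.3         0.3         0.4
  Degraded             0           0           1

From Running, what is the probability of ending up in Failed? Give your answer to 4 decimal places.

0.4286

Let h(s) be the probability of absorption at Failed starting from transient state s. Then h(Failed) = 1 and h(Degraded) = 0. By first-step analysis:
h(Running) = 0.3·1 + 0.3·h(Running) + 0.4·0
Solving: h(Running) = 0.4286.
Starting from Running, the probability is 0.4286.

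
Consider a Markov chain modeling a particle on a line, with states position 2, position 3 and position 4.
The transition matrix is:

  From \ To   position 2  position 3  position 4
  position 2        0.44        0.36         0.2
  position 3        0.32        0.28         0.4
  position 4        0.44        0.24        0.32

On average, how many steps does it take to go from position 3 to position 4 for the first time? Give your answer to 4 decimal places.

Let t(s) be the expected number of steps to first reach position 4 from state s, with t(position 4) = 0. Conditioning on the first step:
t(position 2) = 1 + 0.44·t(position 2) + 0.36·t(position 3)
t(position 3) = 1 + 0.32·t(position 2) + 0.28·t(position 3)
Solving: t(position 2) = 3.7500, t(position 3) = 3.0556.
Expected steps from position 3 to position 4: 3.0556.

3.0556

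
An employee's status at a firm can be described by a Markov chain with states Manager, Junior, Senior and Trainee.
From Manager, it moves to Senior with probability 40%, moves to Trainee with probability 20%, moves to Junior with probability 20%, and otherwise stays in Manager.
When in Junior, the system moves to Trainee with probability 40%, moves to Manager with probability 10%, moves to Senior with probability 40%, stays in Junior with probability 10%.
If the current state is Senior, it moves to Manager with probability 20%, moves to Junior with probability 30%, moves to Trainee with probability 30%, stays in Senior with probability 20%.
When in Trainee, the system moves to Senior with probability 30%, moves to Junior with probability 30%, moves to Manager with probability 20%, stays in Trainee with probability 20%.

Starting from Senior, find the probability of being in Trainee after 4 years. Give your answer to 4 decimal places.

Propagate the distribution vector 4 years from Senior.
After 0 years: (0.0000, 0.0000, 1.0000, 0.0000)
After 1 year: (0.2000, 0.3000, 0.2000, 0.3000)
After 2 years: (0.1700, 0.2200, 0.3300, 0.2800)
After 3 years: (0.1780, 0.2390, 0.3060, 0.2770)
After 4 years: (0.1761, 0.2344, 0.3111, 0.2784)
P(in Trainee after 4 years) = 0.2784

0.2784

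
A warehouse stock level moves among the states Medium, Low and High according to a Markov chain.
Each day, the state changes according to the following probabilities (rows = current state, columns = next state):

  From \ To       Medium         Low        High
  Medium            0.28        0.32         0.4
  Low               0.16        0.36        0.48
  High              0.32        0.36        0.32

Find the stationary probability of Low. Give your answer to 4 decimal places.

0.3498

Let the stationary distribution be π with π = πP and π_1 + π_2 + π_3 = 1.
π_1 = 0.28·π_1 + 0.16·π_2 + 0.32·π_3
π_2 = 0.32·π_1 + 0.36·π_2 + 0.36·π_3
Solving with the normalization constraint gives π = (0.2539, 0.3498, 0.3963).
So the stationary probability of Low is 0.3498.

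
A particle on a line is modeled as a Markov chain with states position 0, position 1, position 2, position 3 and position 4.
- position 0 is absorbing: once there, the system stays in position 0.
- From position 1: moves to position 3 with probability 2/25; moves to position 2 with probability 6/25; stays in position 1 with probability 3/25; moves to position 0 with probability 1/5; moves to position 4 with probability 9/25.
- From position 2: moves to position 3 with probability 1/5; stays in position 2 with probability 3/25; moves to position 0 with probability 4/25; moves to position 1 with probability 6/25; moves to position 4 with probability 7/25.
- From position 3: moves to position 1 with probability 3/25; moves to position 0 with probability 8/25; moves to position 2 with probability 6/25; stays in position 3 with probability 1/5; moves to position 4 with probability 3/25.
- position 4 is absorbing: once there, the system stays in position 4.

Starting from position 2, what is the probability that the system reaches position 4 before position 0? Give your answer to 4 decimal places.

Let h(s) be the probability of absorption at position 4 starting from transient state s. Then h(position 4) = 1 and h(position 0) = 0. By first-step analysis:
h(position 1) = 0.2·0 + 0.12·h(position 1) + 0.24·h(position 2) + 0.08·h(position 3) + 0.36·1
h(position 2) = 0.16·0 + 0.24·h(position 1) + 0.12·h(position 2) + 0.2·h(position 3) + 0.28·1
h(position 3) = 0.32·0 + 0.12·h(position 1) + 0.24·h(position 2) + 0.2·h(position 3) + 0.12·1
Solving: h(position 1) = 0.6040, h(position 2) = 0.5769, h(position 3) = 0.4137.
Starting from position 2, the probability is 0.5769.

0.5769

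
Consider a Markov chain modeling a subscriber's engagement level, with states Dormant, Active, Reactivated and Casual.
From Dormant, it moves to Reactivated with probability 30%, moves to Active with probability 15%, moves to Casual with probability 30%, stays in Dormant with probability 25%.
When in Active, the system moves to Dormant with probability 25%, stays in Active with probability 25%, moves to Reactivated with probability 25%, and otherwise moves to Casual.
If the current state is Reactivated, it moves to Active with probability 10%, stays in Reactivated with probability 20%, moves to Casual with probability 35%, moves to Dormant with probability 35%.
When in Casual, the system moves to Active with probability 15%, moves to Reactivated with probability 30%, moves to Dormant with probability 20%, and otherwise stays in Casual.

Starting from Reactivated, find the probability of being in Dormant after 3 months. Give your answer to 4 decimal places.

0.2614

Propagate the distribution vector 3 months from Reactivated.
After 0 months: (0.0000, 0.0000, 1.0000, 0.0000)
After 1 month: (0.3500, 0.1000, 0.2000, 0.3500)
After 2 months: (0.2525, 0.1500, 0.2750, 0.3225)
After 3 months: (0.2614, 0.1513, 0.2650, 0.3224)
P(in Dormant after 3 months) = 0.2614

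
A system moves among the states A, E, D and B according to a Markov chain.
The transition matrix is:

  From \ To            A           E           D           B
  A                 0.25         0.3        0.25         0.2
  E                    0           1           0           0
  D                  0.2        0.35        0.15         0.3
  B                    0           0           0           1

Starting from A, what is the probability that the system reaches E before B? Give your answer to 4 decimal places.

0.5830

Let h(s) be the probability of absorption at E starting from transient state s. Then h(E) = 1 and h(B) = 0. By first-step analysis:
h(A) = 0.25·h(A) + 0.3·1 + 0.25·h(D) + 0.2·0
h(D) = 0.2·h(A) + 0.35·1 + 0.15·h(D) + 0.3·0
Solving: h(A) = 0.5830, h(D) = 0.5489.
Starting from A, the probability is 0.5830.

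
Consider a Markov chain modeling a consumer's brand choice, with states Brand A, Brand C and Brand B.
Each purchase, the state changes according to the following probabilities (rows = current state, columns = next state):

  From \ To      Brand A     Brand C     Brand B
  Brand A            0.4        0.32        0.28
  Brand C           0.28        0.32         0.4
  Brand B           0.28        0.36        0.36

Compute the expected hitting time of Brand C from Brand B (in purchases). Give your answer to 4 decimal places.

Let t(s) be the expected number of purchases to first reach Brand C from state s, with t(Brand C) = 0. Conditioning on the first purchase:
t(Brand A) = 1 + 0.4·t(Brand A) + 0.28·t(Brand B)
t(Brand B) = 1 + 0.28·t(Brand A) + 0.36·t(Brand B)
Solving: t(Brand A) = 3.0105, t(Brand B) = 2.8796.
Expected purchases from Brand B to Brand C: 2.8796.

2.8796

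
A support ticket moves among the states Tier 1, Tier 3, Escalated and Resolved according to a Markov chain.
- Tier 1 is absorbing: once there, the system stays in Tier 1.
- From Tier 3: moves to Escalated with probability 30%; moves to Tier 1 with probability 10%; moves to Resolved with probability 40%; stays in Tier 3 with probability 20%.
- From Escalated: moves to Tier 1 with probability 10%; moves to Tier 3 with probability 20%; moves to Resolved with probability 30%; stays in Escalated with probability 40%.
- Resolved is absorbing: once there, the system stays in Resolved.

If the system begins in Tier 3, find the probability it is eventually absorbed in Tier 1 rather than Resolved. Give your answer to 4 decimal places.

Let h(s) be the probability of absorption at Tier 1 starting from transient state s. Then h(Tier 1) = 1 and h(Resolved) = 0. By first-step analysis:
h(Tier 3) = 0.1·1 + 0.2·h(Tier 3) + 0.3·h(Escalated) + 0.4·0
h(Escalated) = 0.1·1 + 0.2·h(Tier 3) + 0.4·h(Escalated) + 0.3·0
Solving: h(Tier 3) = 0.2143, h(Escalated) = 0.2381.
Starting from Tier 3, the probability is 0.2143.

0.2143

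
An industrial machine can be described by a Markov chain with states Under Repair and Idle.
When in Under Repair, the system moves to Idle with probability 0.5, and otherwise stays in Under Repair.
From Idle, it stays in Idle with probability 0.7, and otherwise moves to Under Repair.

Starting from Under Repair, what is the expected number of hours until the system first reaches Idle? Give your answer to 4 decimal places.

2.0000

Let t(s) be the expected number of hours to first reach Idle from state s, with t(Idle) = 0. Conditioning on the first hour:
t(Under Repair) = 1 + 0.5·t(Under Repair)
Solving: t(Under Repair) = 2.0000.
Expected hours from Under Repair to Idle: 2.0000.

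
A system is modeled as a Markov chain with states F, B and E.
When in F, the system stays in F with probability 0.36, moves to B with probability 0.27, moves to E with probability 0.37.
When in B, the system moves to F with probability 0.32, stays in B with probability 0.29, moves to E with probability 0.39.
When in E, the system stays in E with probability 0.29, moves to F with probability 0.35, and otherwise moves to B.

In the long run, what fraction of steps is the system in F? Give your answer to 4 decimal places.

0.3442

Let the stationary distribution be π with π = πP and π_1 + π_2 + π_3 = 1.
π_1 = 0.36·π_1 + 0.32·π_2 + 0.35·π_3
π_2 = 0.27·π_1 + 0.29·π_2 + 0.36·π_3
Solving with the normalization constraint gives π = (0.3442, 0.3075, 0.3483).
So the stationary probability of F is 0.3442.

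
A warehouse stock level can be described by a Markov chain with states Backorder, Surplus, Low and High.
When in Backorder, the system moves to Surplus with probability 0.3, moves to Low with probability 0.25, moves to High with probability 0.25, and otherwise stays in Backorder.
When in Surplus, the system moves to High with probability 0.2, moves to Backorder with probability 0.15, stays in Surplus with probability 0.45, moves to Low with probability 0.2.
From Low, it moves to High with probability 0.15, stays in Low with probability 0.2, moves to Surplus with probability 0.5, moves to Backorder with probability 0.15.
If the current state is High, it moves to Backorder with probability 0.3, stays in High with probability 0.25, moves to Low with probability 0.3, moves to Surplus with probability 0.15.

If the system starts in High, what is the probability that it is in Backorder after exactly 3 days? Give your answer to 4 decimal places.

Propagate the distribution vector 3 days from High.
After 0 days: (0.0000, 0.0000, 0.0000, 1.0000)
After 1 day: (0.3000, 0.1500, 0.3000, 0.2500)
After 2 days: (0.2025, 0.3450, 0.2400, 0.2125)
After 3 days: (0.1920, 0.3679, 0.2314, 0.2088)
P(in Backorder after 3 days) = 0.1920

0.1920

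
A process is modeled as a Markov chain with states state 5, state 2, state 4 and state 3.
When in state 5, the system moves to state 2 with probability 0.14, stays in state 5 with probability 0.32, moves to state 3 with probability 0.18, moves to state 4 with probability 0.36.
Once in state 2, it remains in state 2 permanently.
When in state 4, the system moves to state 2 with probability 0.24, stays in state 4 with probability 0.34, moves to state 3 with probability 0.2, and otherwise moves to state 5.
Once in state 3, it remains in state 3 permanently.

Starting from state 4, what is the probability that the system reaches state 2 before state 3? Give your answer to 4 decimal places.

Let h(s) be the probability of absorption at state 2 starting from transient state s. Then h(state 2) = 1 and h(state 3) = 0. By first-step analysis:
h(state 5) = 0.32·h(state 5) + 0.14·1 + 0.36·h(state 4) + 0.18·0
h(state 4) = 0.22·h(state 5) + 0.24·1 + 0.34·h(state 4) + 0.2·0
Solving: h(state 5) = 0.4838, h(state 4) = 0.5249.
Starting from state 4, the probability is 0.5249.

0.5249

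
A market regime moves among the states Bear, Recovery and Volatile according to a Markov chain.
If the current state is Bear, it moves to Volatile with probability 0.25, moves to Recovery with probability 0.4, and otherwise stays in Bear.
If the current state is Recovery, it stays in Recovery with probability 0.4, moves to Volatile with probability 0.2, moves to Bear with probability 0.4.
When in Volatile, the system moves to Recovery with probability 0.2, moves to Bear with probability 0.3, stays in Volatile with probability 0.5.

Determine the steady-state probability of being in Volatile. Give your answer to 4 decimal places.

0.3108

Let the stationary distribution be π with π = πP and π_1 + π_2 + π_3 = 1.
π_1 = 0.35·π_1 + 0.4·π_2 + 0.3·π_3
π_2 = 0.4·π_1 + 0.4·π_2 + 0.2·π_3
Solving with the normalization constraint gives π = (0.3514, 0.3378, 0.3108).
So the stationary probability of Volatile is 0.3108.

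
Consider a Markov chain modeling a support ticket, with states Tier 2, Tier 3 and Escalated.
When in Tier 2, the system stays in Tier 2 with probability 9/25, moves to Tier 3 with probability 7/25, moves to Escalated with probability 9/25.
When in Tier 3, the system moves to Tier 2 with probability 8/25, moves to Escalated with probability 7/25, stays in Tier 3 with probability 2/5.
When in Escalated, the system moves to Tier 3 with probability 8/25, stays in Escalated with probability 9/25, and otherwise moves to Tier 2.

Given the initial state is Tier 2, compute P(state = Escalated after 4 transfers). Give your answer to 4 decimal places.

0.3334

Propagate the distribution vector 4 transfers from Tier 2.
After 0 transfers: (1.0000, 0.0000, 0.0000)
After 1 transfer: (0.3600, 0.2800, 0.3600)
After 2 transfers: (0.3344, 0.3280, 0.3376)
After 3 transfers: (0.3334, 0.3329, 0.3338)
After 4 transfers: (0.3333, 0.3333, 0.3334)
P(in Escalated after 4 transfers) = 0.3334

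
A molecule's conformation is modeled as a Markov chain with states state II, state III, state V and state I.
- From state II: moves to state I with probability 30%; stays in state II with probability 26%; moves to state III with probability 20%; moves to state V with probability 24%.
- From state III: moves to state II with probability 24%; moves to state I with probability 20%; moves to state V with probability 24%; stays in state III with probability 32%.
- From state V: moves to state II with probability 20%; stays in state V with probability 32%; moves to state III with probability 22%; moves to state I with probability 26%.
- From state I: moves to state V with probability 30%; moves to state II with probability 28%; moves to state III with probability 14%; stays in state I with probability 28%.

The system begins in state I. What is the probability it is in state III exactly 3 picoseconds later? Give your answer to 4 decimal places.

Propagate the distribution vector 3 picoseconds from state I.
After 0 picoseconds: (0.0000, 0.0000, 0.0000, 1.0000)
After 1 picosecond: (0.2800, 0.1400, 0.3000, 0.2800)
After 2 picoseconds: (0.2448, 0.2060, 0.2808, 0.2684)
After 3 picoseconds: (0.2444, 0.2142, 0.2786, 0.2628)
P(in state III after 3 picoseconds) = 0.2142

0.2142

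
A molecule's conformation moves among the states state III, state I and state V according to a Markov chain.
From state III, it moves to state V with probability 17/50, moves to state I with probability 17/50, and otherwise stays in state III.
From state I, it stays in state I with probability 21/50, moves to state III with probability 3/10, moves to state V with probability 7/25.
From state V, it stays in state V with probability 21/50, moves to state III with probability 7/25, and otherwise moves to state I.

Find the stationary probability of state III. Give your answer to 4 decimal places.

Let the stationary distribution be π with π = πP and π_1 + π_2 + π_3 = 1.
π_1 = 0.32·π_1 + 0.3·π_2 + 0.28·π_3
π_2 = 0.34·π_1 + 0.42·π_2 + 0.3·π_3
Solving with the normalization constraint gives π = (0.2991, 0.3545, 0.3464).
So the stationary probability of state III is 0.2991.

0.2991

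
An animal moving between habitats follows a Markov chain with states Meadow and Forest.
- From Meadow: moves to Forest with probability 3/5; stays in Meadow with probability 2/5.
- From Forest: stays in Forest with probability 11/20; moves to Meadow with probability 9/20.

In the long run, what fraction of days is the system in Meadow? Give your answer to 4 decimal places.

Let the stationary distribution be π with π = πP and π_1 + π_2 = 1.
π_1 = 0.4·π_1 + 0.45·π_2
Solving with the normalization constraint gives π = (0.4286, 0.5714).
So the stationary probability of Meadow is 0.4286.

0.4286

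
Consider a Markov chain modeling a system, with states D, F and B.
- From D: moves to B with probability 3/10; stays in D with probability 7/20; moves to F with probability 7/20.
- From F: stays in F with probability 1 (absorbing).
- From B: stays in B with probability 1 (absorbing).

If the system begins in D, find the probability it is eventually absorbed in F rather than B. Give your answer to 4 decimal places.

Let h(s) be the probability of absorption at F starting from transient state s. Then h(F) = 1 and h(B) = 0. By first-step analysis:
h(D) = 0.35·h(D) + 0.35·1 + 0.3·0
Solving: h(D) = 0.5385.
Starting from D, the probability is 0.5385.

0.5385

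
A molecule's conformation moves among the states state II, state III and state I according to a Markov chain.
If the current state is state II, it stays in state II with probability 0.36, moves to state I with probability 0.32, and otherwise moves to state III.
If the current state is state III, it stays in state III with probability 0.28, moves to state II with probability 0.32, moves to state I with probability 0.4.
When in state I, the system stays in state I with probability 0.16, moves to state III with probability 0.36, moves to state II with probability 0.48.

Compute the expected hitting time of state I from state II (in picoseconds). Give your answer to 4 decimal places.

2.9018

Let t(s) be the expected number of picoseconds to first reach state I from state s, with t(state I) = 0. Conditioning on the first picosecond:
t(state II) = 1 + 0.36·t(state II) + 0.32·t(state III)
t(state III) = 1 + 0.32·t(state II) + 0.28·t(state III)
Solving: t(state II) = 2.9018, t(state III) = 2.6786.
Expected picoseconds from state II to state I: 2.9018.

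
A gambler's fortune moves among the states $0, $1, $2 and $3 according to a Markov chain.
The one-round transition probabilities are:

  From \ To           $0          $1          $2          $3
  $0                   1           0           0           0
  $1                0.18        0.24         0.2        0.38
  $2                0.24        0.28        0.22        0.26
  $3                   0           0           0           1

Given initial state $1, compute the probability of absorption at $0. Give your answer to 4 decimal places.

Let h(s) be the probability of absorption at $0 starting from transient state s. Then h($0) = 1 and h($3) = 0. By first-step analysis:
h($1) = 0.18·1 + 0.24·h($1) + 0.2·h($2) + 0.38·0
h($2) = 0.24·1 + 0.28·h($1) + 0.22·h($2) + 0.26·0
Solving: h($1) = 0.3510, h($2) = 0.4337.
Starting from $1, the probability is 0.3510.

0.3510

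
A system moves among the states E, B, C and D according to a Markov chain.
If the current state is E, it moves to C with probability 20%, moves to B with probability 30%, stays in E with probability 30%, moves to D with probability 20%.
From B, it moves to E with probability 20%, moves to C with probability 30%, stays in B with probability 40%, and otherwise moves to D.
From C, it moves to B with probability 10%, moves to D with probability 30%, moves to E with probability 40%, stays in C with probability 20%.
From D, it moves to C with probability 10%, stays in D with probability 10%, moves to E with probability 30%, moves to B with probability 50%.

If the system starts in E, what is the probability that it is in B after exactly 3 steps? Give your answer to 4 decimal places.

0.3250

Propagate the distribution vector 3 steps from E.
After 0 steps: (1.0000, 0.0000, 0.0000, 0.0000)
After 1 step: (0.3000, 0.3000, 0.2000, 0.2000)
After 2 steps: (0.2900, 0.3300, 0.2100, 0.1700)
After 3 steps: (0.2880, 0.3250, 0.2160, 0.1710)
P(in B after 3 steps) = 0.3250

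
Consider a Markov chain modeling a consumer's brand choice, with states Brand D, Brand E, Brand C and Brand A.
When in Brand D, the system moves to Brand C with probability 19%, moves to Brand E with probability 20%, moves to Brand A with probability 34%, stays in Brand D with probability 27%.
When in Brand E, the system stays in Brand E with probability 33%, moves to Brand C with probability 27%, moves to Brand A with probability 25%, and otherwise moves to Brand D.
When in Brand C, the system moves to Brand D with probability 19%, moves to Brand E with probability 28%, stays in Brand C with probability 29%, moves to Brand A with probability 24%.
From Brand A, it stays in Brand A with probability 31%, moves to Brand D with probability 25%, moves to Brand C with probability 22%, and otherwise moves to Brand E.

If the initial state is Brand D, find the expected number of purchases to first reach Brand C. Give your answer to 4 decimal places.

Let t(s) be the expected number of purchases to first reach Brand C from state s, with t(Brand C) = 0. Conditioning on the first purchase:
t(Brand D) = 1 + 0.27·t(Brand D) + 0.2·t(Brand E) + 0.34·t(Brand A)
t(Brand E) = 1 + 0.15·t(Brand D) + 0.33·t(Brand E) + 0.25·t(Brand A)
t(Brand A) = 1 + 0.25·t(Brand D) + 0.22·t(Brand E) + 0.31·t(Brand A)
Solving: t(Brand D) = 4.5821, t(Brand E) = 4.1754, t(Brand A) = 4.4407.
Expected purchases from Brand D to Brand C: 4.5821.

4.5821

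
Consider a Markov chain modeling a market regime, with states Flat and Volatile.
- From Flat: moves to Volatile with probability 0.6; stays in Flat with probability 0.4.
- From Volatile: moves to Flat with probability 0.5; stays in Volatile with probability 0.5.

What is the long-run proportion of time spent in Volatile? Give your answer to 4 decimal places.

Let the stationary distribution be π with π = πP and π_1 + π_2 = 1.
π_1 = 0.4·π_1 + 0.5·π_2
Solving with the normalization constraint gives π = (0.4545, 0.5455).
So the stationary probability of Volatile is 0.5455.

0.5455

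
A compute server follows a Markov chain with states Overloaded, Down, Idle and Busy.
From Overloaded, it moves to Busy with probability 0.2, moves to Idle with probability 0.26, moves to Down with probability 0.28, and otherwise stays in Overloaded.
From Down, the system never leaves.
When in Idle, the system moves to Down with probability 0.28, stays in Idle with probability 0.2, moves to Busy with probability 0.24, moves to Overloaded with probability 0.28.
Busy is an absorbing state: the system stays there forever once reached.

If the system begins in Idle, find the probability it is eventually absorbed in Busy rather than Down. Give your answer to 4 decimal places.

0.4499

Let h(s) be the probability of absorption at Busy starting from transient state s. Then h(Busy) = 1 and h(Down) = 0. By first-step analysis:
h(Overloaded) = 0.26·h(Overloaded) + 0.28·0 + 0.26·h(Idle) + 0.2·1
h(Idle) = 0.28·h(Overloaded) + 0.28·0 + 0.2·h(Idle) + 0.24·1
Solving: h(Overloaded) = 0.4284, h(Idle) = 0.4499.
Starting from Idle, the probability is 0.4499.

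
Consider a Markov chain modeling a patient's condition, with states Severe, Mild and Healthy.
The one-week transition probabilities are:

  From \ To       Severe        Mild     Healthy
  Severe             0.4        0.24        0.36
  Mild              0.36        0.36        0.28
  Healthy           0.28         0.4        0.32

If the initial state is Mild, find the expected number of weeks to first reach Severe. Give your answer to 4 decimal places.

Let t(s) be the expected number of weeks to first reach Severe from state s, with t(Severe) = 0. Conditioning on the first week:
t(Mild) = 1 + 0.36·t(Mild) + 0.28·t(Healthy)
t(Healthy) = 1 + 0.4·t(Mild) + 0.32·t(Healthy)
Solving: t(Mild) = 2.9703, t(Healthy) = 3.2178.
Expected weeks from Mild to Severe: 2.9703.

2.9703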